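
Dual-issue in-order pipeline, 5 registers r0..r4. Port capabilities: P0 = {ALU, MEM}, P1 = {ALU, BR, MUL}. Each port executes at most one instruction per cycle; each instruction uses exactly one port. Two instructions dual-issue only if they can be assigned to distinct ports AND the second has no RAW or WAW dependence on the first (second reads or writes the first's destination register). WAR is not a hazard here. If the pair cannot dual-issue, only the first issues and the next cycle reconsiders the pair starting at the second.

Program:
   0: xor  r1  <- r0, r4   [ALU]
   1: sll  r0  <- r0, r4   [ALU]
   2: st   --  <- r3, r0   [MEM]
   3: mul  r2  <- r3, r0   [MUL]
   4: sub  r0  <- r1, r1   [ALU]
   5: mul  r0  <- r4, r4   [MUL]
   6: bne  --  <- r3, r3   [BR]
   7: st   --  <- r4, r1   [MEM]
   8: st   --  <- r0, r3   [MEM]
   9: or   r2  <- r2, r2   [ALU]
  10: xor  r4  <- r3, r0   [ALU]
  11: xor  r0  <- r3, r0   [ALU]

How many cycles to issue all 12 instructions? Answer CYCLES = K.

CYCLES = 7

  cy0 -> i0,i1 (xor;sll) 2-wide
  cy1 -> i2,i3 (st;mul) 2-wide
  cy2 -> i4 (sub) WAW r0
  cy3 -> i5 (mul) no-port MUL/BR
  cy4 -> i6,i7 (bne;st) 2-wide
  cy5 -> i8,i9 (st;or) 2-wide
  cy6 -> i10,i11 (xor;xor) 2-wide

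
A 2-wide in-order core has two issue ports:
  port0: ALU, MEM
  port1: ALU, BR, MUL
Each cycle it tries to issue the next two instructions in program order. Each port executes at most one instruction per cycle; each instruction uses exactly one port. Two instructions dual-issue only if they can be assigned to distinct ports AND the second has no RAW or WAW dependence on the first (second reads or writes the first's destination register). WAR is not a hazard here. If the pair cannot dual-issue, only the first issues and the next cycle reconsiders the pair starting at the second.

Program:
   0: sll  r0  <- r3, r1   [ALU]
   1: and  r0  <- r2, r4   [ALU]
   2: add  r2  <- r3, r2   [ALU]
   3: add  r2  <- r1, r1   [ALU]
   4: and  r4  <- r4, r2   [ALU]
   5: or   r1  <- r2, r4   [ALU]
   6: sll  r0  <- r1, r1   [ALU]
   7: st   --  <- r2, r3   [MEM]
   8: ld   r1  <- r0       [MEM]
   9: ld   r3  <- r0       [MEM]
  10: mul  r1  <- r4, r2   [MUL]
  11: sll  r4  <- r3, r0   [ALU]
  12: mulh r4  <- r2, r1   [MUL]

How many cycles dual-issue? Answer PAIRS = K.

c0: i0 sll  WAW r0
c1: i1&i2 and;add  pair
c2: i3 add  RAW r2
c3: i4 and  RAW r4
c4: i5 or  RAW r1
c5: i6&i7 sll;st  pair
c6: i8 ld  no-port MEM/MEM
c7: i9&i10 ld;mul  pair
c8: i11 sll  WAW r4
c9: i12 mulh  tail

PAIRS = 3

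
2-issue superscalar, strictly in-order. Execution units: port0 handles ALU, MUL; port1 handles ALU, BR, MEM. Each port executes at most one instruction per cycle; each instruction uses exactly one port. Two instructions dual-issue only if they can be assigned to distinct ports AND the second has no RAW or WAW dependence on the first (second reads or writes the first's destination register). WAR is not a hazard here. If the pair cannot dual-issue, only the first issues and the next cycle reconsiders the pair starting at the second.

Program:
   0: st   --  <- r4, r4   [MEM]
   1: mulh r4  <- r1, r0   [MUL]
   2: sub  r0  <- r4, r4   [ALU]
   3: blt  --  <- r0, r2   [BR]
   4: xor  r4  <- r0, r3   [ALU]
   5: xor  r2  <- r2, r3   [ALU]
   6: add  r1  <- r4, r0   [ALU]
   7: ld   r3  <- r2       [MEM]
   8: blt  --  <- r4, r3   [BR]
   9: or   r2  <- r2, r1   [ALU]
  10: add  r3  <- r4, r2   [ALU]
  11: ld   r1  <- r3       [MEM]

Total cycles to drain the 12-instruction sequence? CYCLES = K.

  cy0 -> i0/i1 (st.MEM mulh.MUL) 2-wide
  cy1 -> i2 (sub.ALU) RAW r0
  cy2 -> i3/i4 (blt.BR xor.ALU) 2-wide
  cy3 -> i5/i6 (xor.ALU add.ALU) 2-wide
  cy4 -> i7 (ld.MEM) no-port MEM/BR
  cy5 -> i8/i9 (blt.BR or.ALU) 2-wide
  cy6 -> i10 (add.ALU) RAW r3
  cy7 -> i11 (ld.MEM) tail

CYCLES = 8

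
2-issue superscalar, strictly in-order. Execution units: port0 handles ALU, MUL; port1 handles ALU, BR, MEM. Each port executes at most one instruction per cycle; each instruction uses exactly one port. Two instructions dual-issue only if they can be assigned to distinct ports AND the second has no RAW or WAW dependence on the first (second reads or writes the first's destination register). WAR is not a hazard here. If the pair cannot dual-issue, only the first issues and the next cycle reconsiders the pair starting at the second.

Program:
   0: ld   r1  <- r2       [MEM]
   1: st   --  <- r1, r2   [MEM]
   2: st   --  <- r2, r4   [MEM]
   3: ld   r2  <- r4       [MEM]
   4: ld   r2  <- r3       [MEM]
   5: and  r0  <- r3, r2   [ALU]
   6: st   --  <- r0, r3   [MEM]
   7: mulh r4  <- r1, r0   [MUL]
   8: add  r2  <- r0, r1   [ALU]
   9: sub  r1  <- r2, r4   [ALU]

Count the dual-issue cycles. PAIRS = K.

PAIRS = 1

c0: i0 ld.MEM  no-port MEM/MEM
c1: i1 st.MEM  no-port MEM/MEM
c2: i2 st.MEM  no-port MEM/MEM
c3: i3 ld.MEM  no-port MEM/MEM
c4: i4 ld.MEM  RAW r2
c5: i5 and.ALU  RAW r0
c6: i6&i7 st.MEM;mulh.MUL  2-wide
c7: i8 add.ALU  RAW r2
c8: i9 sub.ALU  tail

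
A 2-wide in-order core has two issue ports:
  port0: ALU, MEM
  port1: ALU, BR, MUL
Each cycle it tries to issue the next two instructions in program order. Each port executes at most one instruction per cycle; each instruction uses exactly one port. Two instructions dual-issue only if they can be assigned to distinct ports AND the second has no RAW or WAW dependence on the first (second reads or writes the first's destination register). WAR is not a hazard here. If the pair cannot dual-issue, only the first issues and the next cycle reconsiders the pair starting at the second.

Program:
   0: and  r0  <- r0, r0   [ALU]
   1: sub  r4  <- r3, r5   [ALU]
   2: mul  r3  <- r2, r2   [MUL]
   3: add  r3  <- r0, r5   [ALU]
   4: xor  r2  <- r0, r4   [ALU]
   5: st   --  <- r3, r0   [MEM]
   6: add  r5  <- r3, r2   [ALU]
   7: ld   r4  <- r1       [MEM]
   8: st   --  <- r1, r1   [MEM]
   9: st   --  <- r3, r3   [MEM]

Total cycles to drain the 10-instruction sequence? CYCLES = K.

t=0 i0/i1:and.ALU sub.ALU ; dual
t=1 i2:mul.MUL ; WAW r3
t=2 i3/i4:add.ALU xor.ALU ; dual
t=3 i5/i6:st.MEM add.ALU ; dual
t=4 i7:ld.MEM ; no-port MEM/MEM
t=5 i8:st.MEM ; no-port MEM/MEM
t=6 i9:st.MEM ; tail

CYCLES = 7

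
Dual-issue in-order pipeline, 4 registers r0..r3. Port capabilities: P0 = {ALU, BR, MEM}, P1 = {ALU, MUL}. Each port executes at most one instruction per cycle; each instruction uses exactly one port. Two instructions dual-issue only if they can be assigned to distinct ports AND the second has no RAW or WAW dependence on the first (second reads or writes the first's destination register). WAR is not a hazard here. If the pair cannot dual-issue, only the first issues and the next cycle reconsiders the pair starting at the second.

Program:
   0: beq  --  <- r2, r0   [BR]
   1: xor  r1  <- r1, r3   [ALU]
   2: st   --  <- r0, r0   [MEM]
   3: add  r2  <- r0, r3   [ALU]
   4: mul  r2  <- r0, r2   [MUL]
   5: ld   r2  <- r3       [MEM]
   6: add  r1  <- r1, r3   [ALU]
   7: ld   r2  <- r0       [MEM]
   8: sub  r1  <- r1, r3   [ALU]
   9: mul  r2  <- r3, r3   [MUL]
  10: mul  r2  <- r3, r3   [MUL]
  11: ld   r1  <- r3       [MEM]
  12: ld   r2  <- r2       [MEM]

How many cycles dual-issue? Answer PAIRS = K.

PAIRS = 5

0. beq+xor @i0+i1  | dual
1. st+add @i2+i3  | dual
2. mul @i4  | WAW r2
3. ld+add @i5+i6  | dual
4. ld+sub @i7+i8  | dual
5. mul @i9  | no-port MUL/MUL
6. mul+ld @i10+i11  | dual
7. ld @i12  | tail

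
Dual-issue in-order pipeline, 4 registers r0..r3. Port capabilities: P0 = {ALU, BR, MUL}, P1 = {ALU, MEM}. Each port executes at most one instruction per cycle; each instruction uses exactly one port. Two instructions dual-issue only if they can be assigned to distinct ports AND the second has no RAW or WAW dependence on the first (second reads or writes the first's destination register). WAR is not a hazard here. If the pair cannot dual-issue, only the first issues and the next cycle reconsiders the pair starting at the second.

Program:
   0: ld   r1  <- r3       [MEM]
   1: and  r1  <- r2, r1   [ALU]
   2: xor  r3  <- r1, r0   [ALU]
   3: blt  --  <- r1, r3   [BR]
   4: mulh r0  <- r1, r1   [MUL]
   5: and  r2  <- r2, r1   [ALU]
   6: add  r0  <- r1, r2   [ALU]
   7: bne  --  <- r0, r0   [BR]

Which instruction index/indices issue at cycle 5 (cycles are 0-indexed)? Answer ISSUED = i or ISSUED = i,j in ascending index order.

[0] i0  ld  -- RAW+WAW r1
[1] i1  and  -- RAW r1
[2] i2  xor  -- RAW r3
[3] i3  blt  -- no-port BR/MUL
[4] i4+i5  mulh and  -- pair
[5] i6  add  -- RAW r0
[6] i7  bne  -- tail

ISSUED = 6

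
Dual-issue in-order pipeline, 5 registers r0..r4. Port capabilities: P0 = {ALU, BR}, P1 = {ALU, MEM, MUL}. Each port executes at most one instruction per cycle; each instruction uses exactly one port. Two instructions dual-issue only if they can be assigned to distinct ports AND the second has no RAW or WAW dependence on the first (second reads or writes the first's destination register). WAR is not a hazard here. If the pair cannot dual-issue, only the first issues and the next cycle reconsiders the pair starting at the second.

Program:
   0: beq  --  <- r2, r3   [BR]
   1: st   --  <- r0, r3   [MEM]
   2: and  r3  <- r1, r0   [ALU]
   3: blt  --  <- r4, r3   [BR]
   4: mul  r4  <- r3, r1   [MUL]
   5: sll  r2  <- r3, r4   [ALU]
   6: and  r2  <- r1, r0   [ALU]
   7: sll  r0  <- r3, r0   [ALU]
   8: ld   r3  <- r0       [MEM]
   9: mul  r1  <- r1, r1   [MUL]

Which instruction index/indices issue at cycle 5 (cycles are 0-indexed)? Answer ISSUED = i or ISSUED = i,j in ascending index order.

t=0 i0+i1:beq.BR;st.MEM ; 2-wide
t=1 i2:and.ALU ; RAW r3
t=2 i3+i4:blt.BR;mul.MUL ; 2-wide
t=3 i5:sll.ALU ; WAW r2
t=4 i6+i7:and.ALU;sll.ALU ; 2-wide
t=5 i8:ld.MEM ; no-port MEM/MUL
t=6 i9:mul.MUL ; tail

ISSUED = 8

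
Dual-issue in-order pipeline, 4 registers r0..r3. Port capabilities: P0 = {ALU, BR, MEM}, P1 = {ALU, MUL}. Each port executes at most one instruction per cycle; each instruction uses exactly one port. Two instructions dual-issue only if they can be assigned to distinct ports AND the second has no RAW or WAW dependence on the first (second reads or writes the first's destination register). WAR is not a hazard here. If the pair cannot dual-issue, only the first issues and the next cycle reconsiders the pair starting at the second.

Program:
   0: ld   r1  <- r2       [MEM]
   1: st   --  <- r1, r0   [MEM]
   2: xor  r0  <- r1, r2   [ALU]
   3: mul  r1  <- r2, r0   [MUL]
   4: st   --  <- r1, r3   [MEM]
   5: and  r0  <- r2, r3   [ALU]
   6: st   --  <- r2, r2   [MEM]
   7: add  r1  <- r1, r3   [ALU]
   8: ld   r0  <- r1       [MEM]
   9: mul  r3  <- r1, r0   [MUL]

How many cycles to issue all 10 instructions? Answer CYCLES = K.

  cy0 -> i0 (ld) no-port MEM/MEM
  cy1 -> i1+i2 (st;xor) dual
  cy2 -> i3 (mul) RAW r1
  cy3 -> i4+i5 (st;and) dual
  cy4 -> i6+i7 (st;add) dual
  cy5 -> i8 (ld) RAW r0
  cy6 -> i9 (mul) tail

CYCLES = 7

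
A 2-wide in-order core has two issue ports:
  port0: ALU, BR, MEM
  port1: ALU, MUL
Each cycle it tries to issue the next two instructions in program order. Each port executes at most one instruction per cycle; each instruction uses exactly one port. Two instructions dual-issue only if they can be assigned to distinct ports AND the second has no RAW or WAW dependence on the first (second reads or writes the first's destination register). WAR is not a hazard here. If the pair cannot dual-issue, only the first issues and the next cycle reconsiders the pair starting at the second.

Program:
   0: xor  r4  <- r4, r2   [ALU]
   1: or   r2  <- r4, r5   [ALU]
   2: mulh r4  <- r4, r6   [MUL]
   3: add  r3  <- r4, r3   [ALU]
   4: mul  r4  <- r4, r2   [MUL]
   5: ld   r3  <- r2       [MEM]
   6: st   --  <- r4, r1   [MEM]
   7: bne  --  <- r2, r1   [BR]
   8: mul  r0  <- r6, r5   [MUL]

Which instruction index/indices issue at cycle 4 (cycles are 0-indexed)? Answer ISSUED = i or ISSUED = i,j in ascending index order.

ISSUED = 6

  cy0 -> i0 (xor) RAW r4
  cy1 -> i1&i2 (or mulh) pair
  cy2 -> i3&i4 (add mul) pair
  cy3 -> i5 (ld) no-port MEM/MEM
  cy4 -> i6 (st) no-port MEM/BR
  cy5 -> i7&i8 (bne mul) pair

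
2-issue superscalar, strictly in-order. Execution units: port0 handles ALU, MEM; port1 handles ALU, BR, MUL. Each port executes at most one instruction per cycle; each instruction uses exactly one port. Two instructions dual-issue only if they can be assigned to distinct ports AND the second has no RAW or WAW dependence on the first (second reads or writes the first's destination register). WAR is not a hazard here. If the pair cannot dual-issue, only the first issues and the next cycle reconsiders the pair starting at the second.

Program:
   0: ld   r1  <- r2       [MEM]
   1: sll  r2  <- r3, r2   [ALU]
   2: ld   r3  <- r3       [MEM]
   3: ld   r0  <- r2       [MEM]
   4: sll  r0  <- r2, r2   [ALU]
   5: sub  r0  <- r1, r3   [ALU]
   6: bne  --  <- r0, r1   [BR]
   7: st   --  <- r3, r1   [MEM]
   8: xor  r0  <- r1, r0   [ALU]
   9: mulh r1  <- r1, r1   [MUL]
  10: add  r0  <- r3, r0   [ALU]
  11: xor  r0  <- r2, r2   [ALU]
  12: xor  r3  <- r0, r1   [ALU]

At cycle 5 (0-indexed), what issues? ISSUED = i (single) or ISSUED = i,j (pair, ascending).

[0] i0,i1  ld.MEM/sll.ALU  -- pair
[1] i2  ld.MEM  -- no-port MEM/MEM
[2] i3  ld.MEM  -- WAW r0
[3] i4  sll.ALU  -- WAW r0
[4] i5  sub.ALU  -- RAW r0
[5] i6,i7  bne.BR/st.MEM  -- pair
[6] i8,i9  xor.ALU/mulh.MUL  -- pair
[7] i10  add.ALU  -- WAW r0
[8] i11  xor.ALU  -- RAW r0
[9] i12  xor.ALU  -- tail

ISSUED = 6,7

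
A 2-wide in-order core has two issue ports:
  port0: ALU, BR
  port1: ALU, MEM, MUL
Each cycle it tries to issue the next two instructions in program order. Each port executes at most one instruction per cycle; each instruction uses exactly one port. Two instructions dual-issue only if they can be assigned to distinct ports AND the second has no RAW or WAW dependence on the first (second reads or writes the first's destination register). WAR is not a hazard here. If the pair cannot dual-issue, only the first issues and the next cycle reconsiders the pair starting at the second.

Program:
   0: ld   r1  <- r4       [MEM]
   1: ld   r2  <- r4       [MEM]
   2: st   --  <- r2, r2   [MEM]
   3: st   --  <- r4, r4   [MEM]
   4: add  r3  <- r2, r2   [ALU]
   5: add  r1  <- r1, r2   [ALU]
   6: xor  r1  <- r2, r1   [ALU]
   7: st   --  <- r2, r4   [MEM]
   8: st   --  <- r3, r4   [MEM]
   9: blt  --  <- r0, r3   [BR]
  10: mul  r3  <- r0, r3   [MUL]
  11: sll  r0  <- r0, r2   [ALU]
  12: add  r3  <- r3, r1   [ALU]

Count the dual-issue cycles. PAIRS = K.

PAIRS = 4

#0 head=0: ld i0 no-port MEM/MEM
#1 head=1: ld i1 no-port MEM/MEM
#2 head=2: st i2 no-port MEM/MEM
#3 head=3: st;add i3/i4 dual
#4 head=5: add i5 RAW+WAW r1
#5 head=6: xor;st i6/i7 dual
#6 head=8: st;blt i8/i9 dual
#7 head=10: mul;sll i10/i11 dual
#8 head=12: add i12 tail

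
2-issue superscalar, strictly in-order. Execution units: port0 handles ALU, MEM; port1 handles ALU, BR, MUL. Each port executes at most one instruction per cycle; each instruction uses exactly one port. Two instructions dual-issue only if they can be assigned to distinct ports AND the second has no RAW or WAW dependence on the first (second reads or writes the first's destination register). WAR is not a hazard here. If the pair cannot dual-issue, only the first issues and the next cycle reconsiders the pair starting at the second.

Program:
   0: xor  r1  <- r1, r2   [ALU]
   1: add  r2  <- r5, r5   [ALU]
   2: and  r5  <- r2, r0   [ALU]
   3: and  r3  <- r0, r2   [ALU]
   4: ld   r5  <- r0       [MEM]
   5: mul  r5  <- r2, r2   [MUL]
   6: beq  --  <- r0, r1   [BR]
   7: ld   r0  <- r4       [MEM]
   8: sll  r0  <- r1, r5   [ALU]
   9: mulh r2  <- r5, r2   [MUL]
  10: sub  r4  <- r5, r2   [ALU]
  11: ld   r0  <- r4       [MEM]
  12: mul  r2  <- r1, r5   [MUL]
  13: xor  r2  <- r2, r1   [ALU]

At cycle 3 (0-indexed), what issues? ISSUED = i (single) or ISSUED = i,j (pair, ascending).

t=0 i0&i1:xor+add ; pair
t=1 i2&i3:and+and ; pair
t=2 i4:ld ; WAW r5
t=3 i5:mul ; no-port MUL/BR
t=4 i6&i7:beq+ld ; pair
t=5 i8&i9:sll+mulh ; pair
t=6 i10:sub ; RAW r4
t=7 i11&i12:ld+mul ; pair
t=8 i13:xor ; tail

ISSUED = 5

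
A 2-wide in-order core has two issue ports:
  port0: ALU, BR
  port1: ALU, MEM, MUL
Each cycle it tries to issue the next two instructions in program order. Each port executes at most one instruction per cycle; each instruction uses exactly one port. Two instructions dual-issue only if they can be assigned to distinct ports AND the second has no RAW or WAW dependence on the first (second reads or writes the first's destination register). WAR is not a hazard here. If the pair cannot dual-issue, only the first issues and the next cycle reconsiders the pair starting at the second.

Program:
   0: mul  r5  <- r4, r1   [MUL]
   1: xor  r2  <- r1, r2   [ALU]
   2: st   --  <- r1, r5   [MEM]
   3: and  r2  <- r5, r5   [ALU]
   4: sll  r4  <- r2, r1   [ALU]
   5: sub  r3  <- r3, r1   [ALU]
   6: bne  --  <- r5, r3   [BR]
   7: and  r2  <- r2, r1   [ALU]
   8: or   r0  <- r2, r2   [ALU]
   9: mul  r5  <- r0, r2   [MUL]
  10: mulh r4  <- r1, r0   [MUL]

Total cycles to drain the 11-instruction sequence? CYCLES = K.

c0: i0/i1 mul.MUL xor.ALU  dual
c1: i2/i3 st.MEM and.ALU  dual
c2: i4/i5 sll.ALU sub.ALU  dual
c3: i6/i7 bne.BR and.ALU  dual
c4: i8 or.ALU  RAW r0
c5: i9 mul.MUL  no-port MUL/MUL
c6: i10 mulh.MUL  tail

CYCLES = 7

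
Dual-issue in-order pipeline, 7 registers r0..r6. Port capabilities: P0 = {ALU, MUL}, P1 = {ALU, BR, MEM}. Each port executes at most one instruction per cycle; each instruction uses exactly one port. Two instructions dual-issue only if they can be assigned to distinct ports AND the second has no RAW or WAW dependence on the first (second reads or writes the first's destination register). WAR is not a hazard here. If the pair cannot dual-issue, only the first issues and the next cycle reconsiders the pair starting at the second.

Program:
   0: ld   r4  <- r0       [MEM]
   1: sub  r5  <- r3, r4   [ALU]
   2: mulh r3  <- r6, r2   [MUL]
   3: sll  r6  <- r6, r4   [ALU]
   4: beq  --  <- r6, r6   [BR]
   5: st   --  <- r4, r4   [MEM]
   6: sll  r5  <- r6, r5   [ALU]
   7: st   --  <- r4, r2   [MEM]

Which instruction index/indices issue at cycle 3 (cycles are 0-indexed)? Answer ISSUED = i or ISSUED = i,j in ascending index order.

  cy0 -> i0 (ld.MEM) RAW r4
  cy1 -> i1/i2 (sub.ALU+mulh.MUL) pair
  cy2 -> i3 (sll.ALU) RAW r6
  cy3 -> i4 (beq.BR) no-port BR/MEM
  cy4 -> i5/i6 (st.MEM+sll.ALU) pair
  cy5 -> i7 (st.MEM) tail

ISSUED = 4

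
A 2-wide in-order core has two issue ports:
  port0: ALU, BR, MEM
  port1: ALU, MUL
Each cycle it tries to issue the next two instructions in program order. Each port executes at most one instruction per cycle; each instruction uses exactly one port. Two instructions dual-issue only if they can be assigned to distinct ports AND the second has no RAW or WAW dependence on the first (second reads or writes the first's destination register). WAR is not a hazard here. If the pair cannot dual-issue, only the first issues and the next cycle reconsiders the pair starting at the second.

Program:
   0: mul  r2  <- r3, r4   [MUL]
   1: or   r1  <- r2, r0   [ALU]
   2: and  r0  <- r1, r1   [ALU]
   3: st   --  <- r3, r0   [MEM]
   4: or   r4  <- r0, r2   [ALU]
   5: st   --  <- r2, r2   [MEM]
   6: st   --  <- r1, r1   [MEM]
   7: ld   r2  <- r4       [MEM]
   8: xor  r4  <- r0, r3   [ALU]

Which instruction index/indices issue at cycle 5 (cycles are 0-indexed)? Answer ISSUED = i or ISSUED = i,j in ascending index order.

#0 head=0: mul.MUL i0 RAW r2
#1 head=1: or.ALU i1 RAW r1
#2 head=2: and.ALU i2 RAW r0
#3 head=3: st.MEM+or.ALU i3/i4 dual
#4 head=5: st.MEM i5 no-port MEM/MEM
#5 head=6: st.MEM i6 no-port MEM/MEM
#6 head=7: ld.MEM+xor.ALU i7/i8 dual

ISSUED = 6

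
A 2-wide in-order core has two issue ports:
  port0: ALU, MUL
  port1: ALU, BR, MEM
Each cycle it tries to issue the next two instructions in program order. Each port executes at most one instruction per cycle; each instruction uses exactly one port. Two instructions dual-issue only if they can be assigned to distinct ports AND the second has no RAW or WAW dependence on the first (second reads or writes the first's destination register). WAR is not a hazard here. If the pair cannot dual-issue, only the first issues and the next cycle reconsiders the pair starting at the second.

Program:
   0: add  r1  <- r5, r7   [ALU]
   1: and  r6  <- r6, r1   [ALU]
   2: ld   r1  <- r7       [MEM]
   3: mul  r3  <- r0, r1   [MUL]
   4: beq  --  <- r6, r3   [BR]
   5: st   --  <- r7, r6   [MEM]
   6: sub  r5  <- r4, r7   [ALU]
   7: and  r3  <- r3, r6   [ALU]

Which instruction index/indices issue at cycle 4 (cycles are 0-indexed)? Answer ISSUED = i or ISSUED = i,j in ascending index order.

[0] i0  add  -- RAW r1
[1] i1+i2  and ld  -- 2-wide
[2] i3  mul  -- RAW r3
[3] i4  beq  -- no-port BR/MEM
[4] i5+i6  st sub  -- 2-wide
[5] i7  and  -- tail

ISSUED = 5,6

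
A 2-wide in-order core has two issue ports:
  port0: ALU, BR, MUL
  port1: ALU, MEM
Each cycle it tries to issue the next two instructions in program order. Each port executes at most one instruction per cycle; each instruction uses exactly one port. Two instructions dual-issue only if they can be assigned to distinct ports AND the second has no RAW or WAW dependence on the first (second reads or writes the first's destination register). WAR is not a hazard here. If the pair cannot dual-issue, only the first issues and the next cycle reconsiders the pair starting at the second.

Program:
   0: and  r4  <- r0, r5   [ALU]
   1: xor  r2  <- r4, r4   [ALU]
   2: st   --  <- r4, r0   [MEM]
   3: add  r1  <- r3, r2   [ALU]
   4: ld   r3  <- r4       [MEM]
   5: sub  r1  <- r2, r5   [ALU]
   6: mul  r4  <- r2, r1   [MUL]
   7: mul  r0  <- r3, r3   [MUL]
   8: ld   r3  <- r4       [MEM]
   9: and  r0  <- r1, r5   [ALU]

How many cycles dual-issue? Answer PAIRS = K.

PAIRS = 3

[0] i0  and.ALU  -- RAW r4
[1] i1&i2  xor.ALU st.MEM  -- dual
[2] i3&i4  add.ALU ld.MEM  -- dual
[3] i5  sub.ALU  -- RAW r1
[4] i6  mul.MUL  -- no-port MUL/MUL
[5] i7&i8  mul.MUL ld.MEM  -- dual
[6] i9  and.ALU  -- tail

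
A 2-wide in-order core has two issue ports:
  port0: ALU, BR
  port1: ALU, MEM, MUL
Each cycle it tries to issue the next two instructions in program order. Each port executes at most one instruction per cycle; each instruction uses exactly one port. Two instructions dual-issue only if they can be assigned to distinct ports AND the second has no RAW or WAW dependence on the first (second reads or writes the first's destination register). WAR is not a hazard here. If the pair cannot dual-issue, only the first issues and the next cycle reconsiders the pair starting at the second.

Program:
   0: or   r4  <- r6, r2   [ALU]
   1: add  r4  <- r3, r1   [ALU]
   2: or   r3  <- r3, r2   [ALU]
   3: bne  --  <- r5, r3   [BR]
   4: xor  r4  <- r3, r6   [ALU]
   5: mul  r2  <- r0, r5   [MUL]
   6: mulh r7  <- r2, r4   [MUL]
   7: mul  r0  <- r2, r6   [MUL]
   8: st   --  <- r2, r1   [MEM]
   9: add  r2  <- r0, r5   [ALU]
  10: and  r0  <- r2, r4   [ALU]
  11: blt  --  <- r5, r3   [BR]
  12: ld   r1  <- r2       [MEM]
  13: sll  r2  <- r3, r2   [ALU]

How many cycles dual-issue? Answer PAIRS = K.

t=0 i0:or ; WAW r4
t=1 i1/i2:add/or ; pair
t=2 i3/i4:bne/xor ; pair
t=3 i5:mul ; no-port MUL/MUL
t=4 i6:mulh ; no-port MUL/MUL
t=5 i7:mul ; no-port MUL/MEM
t=6 i8/i9:st/add ; pair
t=7 i10/i11:and/blt ; pair
t=8 i12/i13:ld/sll ; pair

PAIRS = 5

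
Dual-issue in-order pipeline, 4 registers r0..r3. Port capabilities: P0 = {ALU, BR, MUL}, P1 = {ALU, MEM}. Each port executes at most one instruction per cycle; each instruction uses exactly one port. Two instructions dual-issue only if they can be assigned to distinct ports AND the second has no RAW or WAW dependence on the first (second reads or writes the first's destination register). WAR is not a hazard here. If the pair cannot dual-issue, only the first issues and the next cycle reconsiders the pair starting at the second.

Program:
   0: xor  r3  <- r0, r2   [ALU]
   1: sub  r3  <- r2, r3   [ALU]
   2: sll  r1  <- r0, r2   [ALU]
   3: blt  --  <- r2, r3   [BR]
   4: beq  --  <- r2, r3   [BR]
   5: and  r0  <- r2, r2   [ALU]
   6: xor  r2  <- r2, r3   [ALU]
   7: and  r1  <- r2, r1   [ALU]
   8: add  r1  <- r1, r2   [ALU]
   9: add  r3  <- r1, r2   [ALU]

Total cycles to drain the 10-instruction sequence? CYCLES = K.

CYCLES = 8

[0] i0  xor  -- RAW+WAW r3
[1] i1/i2  sub;sll  -- pair
[2] i3  blt  -- no-port BR/BR
[3] i4/i5  beq;and  -- pair
[4] i6  xor  -- RAW r2
[5] i7  and  -- RAW+WAW r1
[6] i8  add  -- RAW r1
[7] i9  add  -- tail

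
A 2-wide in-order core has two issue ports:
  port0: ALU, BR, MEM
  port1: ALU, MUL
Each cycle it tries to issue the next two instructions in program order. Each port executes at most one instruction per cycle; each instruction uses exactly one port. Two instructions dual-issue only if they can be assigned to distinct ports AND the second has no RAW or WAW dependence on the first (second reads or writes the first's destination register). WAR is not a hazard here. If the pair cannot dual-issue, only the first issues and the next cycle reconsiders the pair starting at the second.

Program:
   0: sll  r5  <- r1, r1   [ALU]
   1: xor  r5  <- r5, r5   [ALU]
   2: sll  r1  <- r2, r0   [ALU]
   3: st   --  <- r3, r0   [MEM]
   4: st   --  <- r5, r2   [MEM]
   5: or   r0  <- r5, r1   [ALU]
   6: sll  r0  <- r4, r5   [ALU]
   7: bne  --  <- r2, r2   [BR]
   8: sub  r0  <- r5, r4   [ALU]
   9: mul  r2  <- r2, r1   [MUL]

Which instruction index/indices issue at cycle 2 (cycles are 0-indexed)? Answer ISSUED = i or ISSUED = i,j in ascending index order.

t=0 i0:sll ; RAW+WAW r5
t=1 i1/i2:xor sll ; dual
t=2 i3:st ; no-port MEM/MEM
t=3 i4/i5:st or ; dual
t=4 i6/i7:sll bne ; dual
t=5 i8/i9:sub mul ; dual

ISSUED = 3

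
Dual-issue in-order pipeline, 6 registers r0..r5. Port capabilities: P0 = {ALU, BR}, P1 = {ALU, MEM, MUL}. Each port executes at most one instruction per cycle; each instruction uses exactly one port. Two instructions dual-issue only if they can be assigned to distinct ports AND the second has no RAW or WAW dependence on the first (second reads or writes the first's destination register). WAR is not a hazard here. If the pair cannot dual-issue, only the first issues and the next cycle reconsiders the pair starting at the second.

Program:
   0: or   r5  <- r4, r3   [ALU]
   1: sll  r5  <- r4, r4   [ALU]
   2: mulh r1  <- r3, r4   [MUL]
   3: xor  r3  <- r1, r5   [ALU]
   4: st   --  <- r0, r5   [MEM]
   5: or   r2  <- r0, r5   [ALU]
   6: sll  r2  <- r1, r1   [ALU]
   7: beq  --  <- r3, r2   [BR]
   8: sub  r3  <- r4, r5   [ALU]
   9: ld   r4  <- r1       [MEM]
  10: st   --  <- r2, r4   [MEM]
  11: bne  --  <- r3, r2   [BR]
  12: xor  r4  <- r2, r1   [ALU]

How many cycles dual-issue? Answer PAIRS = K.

PAIRS = 4

0. or.ALU @i0  | WAW r5
1. sll.ALU;mulh.MUL @i1+i2  | dual
2. xor.ALU;st.MEM @i3+i4  | dual
3. or.ALU @i5  | WAW r2
4. sll.ALU @i6  | RAW r2
5. beq.BR;sub.ALU @i7+i8  | dual
6. ld.MEM @i9  | no-port MEM/MEM
7. st.MEM;bne.BR @i10+i11  | dual
8. xor.ALU @i12  | tail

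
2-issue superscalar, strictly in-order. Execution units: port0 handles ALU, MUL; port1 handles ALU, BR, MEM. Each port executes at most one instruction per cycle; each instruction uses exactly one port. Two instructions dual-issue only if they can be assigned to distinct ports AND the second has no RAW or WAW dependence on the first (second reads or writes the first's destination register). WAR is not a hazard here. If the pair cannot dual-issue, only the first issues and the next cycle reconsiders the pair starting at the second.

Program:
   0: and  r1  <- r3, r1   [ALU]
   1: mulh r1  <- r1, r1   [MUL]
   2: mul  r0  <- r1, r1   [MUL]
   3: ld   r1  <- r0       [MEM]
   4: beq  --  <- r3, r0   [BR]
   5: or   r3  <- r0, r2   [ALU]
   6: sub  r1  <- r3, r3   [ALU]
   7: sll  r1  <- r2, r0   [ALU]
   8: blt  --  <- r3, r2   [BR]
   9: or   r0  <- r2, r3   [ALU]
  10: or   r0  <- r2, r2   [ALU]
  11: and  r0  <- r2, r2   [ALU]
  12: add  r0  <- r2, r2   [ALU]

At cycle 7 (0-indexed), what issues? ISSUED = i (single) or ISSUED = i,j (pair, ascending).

ISSUED = 9

0. and @i0  | RAW+WAW r1
1. mulh @i1  | no-port MUL/MUL
2. mul @i2  | RAW r0
3. ld @i3  | no-port MEM/BR
4. beq or @i4,i5  | 2-wide
5. sub @i6  | WAW r1
6. sll blt @i7,i8  | 2-wide
7. or @i9  | WAW r0
8. or @i10  | WAW r0
9. and @i11  | WAW r0
10. add @i12  | tail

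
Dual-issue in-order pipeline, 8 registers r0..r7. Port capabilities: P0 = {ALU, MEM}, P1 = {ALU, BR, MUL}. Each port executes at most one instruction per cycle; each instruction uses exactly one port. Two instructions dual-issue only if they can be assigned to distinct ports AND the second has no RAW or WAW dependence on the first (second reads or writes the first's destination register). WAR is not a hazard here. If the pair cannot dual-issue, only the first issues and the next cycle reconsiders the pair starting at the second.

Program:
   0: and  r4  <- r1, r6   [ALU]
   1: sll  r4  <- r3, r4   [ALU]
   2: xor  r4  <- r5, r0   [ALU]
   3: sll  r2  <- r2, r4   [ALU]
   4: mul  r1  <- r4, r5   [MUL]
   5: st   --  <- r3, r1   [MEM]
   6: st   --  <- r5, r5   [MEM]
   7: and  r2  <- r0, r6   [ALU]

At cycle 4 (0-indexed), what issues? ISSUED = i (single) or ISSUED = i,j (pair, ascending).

0. and.ALU @i0  | RAW+WAW r4
1. sll.ALU @i1  | WAW r4
2. xor.ALU @i2  | RAW r4
3. sll.ALU/mul.MUL @i3,i4  | pair
4. st.MEM @i5  | no-port MEM/MEM
5. st.MEM/and.ALU @i6,i7  | pair

ISSUED = 5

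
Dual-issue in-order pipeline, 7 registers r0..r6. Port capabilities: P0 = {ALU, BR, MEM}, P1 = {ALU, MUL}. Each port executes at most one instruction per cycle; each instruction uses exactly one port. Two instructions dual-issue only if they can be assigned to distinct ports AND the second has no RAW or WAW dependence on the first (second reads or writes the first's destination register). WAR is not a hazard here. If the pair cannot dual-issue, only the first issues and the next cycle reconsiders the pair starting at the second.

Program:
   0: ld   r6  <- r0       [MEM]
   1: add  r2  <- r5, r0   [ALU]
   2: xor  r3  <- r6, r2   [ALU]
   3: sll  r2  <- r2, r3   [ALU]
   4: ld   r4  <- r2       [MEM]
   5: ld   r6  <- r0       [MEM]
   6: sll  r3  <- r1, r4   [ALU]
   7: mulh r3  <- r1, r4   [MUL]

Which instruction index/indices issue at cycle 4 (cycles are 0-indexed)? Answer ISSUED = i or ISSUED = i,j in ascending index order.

  cy0 -> i0/i1 (ld.MEM add.ALU) dual
  cy1 -> i2 (xor.ALU) RAW r3
  cy2 -> i3 (sll.ALU) RAW r2
  cy3 -> i4 (ld.MEM) no-port MEM/MEM
  cy4 -> i5/i6 (ld.MEM sll.ALU) dual
  cy5 -> i7 (mulh.MUL) tail

ISSUED = 5,6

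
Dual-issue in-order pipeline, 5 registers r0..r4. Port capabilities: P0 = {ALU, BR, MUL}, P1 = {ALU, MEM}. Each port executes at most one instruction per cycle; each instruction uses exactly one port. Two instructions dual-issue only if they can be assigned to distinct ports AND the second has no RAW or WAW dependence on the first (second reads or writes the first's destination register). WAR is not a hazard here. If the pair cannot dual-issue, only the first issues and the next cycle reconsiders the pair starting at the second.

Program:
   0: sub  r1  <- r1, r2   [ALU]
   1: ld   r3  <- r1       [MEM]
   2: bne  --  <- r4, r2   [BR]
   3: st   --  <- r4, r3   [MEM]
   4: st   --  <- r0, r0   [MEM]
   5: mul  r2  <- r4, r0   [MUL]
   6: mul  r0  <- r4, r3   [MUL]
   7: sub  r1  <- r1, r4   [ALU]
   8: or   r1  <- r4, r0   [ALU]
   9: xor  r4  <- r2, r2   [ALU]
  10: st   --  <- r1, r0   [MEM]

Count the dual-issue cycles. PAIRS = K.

PAIRS = 4

#0 head=0: sub i0 RAW r1
#1 head=1: ld+bne i1+i2 dual
#2 head=3: st i3 no-port MEM/MEM
#3 head=4: st+mul i4+i5 dual
#4 head=6: mul+sub i6+i7 dual
#5 head=8: or+xor i8+i9 dual
#6 head=10: st i10 tail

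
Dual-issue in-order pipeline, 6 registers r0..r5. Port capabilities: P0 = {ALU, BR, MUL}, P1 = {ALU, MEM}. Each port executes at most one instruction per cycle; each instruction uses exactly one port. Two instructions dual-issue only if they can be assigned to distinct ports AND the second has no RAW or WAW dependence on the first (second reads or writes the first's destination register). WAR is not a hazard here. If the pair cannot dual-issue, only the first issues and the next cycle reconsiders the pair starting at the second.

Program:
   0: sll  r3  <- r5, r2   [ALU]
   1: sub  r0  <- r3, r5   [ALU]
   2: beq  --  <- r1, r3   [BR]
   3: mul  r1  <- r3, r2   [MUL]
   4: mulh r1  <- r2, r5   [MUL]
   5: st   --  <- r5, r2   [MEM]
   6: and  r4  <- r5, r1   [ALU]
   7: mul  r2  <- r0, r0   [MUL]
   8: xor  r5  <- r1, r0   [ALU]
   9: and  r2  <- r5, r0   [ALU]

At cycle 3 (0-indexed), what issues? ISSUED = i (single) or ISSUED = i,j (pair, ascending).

ISSUED = 4,5

t=0 i0:sll ; RAW r3
t=1 i1,i2:sub+beq ; 2-wide
t=2 i3:mul ; no-port MUL/MUL
t=3 i4,i5:mulh+st ; 2-wide
t=4 i6,i7:and+mul ; 2-wide
t=5 i8:xor ; RAW r5
t=6 i9:and ; tail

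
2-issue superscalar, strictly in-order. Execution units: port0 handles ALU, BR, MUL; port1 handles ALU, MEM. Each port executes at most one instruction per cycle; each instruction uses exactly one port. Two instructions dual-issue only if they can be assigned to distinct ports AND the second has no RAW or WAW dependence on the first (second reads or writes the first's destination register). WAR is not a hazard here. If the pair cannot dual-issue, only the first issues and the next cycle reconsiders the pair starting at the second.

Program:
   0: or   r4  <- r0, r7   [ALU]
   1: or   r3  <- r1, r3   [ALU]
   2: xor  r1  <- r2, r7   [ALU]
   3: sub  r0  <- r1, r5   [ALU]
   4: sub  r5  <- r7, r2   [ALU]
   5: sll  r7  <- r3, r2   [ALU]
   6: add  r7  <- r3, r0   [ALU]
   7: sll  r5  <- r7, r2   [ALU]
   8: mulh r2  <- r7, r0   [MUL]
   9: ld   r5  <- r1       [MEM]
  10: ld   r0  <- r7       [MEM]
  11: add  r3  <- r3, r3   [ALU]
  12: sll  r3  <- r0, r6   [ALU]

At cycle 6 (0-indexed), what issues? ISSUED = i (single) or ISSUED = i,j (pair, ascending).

ISSUED = 9

#0 head=0: or+or i0&i1 pair
#1 head=2: xor i2 RAW r1
#2 head=3: sub+sub i3&i4 pair
#3 head=5: sll i5 WAW r7
#4 head=6: add i6 RAW r7
#5 head=7: sll+mulh i7&i8 pair
#6 head=9: ld i9 no-port MEM/MEM
#7 head=10: ld+add i10&i11 pair
#8 head=12: sll i12 tail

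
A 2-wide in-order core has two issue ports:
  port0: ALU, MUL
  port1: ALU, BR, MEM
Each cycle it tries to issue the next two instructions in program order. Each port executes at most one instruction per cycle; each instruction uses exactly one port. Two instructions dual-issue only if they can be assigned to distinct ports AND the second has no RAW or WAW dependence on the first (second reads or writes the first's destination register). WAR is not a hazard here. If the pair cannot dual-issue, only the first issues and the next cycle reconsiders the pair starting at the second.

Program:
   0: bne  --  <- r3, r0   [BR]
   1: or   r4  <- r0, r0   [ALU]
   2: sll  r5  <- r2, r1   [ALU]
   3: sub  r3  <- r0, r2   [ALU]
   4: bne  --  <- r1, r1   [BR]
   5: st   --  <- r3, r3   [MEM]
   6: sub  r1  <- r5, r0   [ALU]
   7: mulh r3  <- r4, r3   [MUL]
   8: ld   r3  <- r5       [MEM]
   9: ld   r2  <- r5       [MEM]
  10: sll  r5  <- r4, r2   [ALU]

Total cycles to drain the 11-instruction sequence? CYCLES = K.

#0 head=0: bne.BR or.ALU i0,i1 2-wide
#1 head=2: sll.ALU sub.ALU i2,i3 2-wide
#2 head=4: bne.BR i4 no-port BR/MEM
#3 head=5: st.MEM sub.ALU i5,i6 2-wide
#4 head=7: mulh.MUL i7 WAW r3
#5 head=8: ld.MEM i8 no-port MEM/MEM
#6 head=9: ld.MEM i9 RAW r2
#7 head=10: sll.ALU i10 tail

CYCLES = 8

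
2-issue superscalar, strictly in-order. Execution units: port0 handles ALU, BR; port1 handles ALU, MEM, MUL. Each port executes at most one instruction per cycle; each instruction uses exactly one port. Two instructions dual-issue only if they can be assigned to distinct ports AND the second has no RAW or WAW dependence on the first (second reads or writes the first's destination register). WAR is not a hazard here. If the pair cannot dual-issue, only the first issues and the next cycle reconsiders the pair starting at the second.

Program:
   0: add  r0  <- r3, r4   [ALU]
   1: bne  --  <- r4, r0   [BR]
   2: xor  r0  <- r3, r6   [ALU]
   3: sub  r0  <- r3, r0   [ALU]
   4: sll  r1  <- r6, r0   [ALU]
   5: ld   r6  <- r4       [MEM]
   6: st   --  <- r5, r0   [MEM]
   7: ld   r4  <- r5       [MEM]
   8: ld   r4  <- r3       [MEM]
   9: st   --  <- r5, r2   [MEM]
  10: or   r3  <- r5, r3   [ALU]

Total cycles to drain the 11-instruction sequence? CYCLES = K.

t=0 i0:add.ALU ; RAW r0
t=1 i1,i2:bne.BR xor.ALU ; 2-wide
t=2 i3:sub.ALU ; RAW r0
t=3 i4,i5:sll.ALU ld.MEM ; 2-wide
t=4 i6:st.MEM ; no-port MEM/MEM
t=5 i7:ld.MEM ; no-port MEM/MEM
t=6 i8:ld.MEM ; no-port MEM/MEM
t=7 i9,i10:st.MEM or.ALU ; 2-wide

CYCLES = 8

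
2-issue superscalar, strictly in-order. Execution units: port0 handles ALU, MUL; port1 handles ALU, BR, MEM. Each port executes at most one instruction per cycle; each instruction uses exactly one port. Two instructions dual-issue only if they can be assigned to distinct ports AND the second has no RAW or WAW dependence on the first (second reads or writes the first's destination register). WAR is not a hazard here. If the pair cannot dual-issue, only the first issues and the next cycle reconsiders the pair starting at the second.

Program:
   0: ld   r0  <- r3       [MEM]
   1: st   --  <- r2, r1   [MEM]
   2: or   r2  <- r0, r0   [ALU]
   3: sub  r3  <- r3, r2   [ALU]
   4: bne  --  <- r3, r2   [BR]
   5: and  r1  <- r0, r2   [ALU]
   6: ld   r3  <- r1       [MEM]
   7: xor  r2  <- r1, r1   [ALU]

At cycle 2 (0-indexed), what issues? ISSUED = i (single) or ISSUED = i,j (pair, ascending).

0. ld.MEM @i0  | no-port MEM/MEM
1. st.MEM+or.ALU @i1+i2  | dual
2. sub.ALU @i3  | RAW r3
3. bne.BR+and.ALU @i4+i5  | dual
4. ld.MEM+xor.ALU @i6+i7  | dual

ISSUED = 3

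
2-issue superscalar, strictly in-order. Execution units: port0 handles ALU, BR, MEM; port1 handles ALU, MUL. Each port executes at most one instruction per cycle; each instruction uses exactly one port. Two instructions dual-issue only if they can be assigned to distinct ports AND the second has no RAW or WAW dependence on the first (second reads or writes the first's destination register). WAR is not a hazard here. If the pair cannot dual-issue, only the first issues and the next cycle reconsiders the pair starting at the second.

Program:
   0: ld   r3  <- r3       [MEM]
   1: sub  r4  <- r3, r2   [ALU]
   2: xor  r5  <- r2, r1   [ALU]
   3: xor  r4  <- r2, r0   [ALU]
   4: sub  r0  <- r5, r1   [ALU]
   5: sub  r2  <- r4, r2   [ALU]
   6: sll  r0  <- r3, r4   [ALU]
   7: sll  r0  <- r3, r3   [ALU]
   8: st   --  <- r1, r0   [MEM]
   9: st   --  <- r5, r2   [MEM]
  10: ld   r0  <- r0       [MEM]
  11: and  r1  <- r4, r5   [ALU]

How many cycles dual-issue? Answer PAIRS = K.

PAIRS = 4

t=0 i0:ld ; RAW r3
t=1 i1,i2:sub;xor ; pair
t=2 i3,i4:xor;sub ; pair
t=3 i5,i6:sub;sll ; pair
t=4 i7:sll ; RAW r0
t=5 i8:st ; no-port MEM/MEM
t=6 i9:st ; no-port MEM/MEM
t=7 i10,i11:ld;and ; pair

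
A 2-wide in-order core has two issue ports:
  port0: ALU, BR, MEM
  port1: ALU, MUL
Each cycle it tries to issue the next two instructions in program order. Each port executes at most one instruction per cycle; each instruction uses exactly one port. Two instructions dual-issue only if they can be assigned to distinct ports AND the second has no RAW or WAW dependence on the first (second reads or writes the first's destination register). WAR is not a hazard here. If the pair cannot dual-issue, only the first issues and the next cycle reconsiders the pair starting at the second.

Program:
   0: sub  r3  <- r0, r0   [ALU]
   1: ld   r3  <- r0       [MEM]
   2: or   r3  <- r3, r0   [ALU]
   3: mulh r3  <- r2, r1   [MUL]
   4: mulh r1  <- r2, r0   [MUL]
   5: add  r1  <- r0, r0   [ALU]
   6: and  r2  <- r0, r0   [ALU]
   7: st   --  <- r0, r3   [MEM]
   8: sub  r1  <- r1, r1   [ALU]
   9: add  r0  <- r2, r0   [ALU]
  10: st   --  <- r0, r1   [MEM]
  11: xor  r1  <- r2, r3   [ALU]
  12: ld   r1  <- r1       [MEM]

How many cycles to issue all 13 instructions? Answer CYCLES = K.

  cy0 -> i0 (sub) WAW r3
  cy1 -> i1 (ld) RAW+WAW r3
  cy2 -> i2 (or) WAW r3
  cy3 -> i3 (mulh) no-port MUL/MUL
  cy4 -> i4 (mulh) WAW r1
  cy5 -> i5&i6 (add/and) 2-wide
  cy6 -> i7&i8 (st/sub) 2-wide
  cy7 -> i9 (add) RAW r0
  cy8 -> i10&i11 (st/xor) 2-wide
  cy9 -> i12 (ld) tail

CYCLES = 10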